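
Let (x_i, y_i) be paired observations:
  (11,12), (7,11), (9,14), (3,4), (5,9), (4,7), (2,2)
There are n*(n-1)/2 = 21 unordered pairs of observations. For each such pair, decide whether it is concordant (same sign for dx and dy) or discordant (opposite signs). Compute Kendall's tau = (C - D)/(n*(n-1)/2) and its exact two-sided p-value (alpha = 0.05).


Step 1: Enumerate the 21 unordered pairs (i,j) with i<j and classify each by sign(x_j-x_i) * sign(y_j-y_i).
  (1,2):dx=-4,dy=-1->C; (1,3):dx=-2,dy=+2->D; (1,4):dx=-8,dy=-8->C; (1,5):dx=-6,dy=-3->C
  (1,6):dx=-7,dy=-5->C; (1,7):dx=-9,dy=-10->C; (2,3):dx=+2,dy=+3->C; (2,4):dx=-4,dy=-7->C
  (2,5):dx=-2,dy=-2->C; (2,6):dx=-3,dy=-4->C; (2,7):dx=-5,dy=-9->C; (3,4):dx=-6,dy=-10->C
  (3,5):dx=-4,dy=-5->C; (3,6):dx=-5,dy=-7->C; (3,7):dx=-7,dy=-12->C; (4,5):dx=+2,dy=+5->C
  (4,6):dx=+1,dy=+3->C; (4,7):dx=-1,dy=-2->C; (5,6):dx=-1,dy=-2->C; (5,7):dx=-3,dy=-7->C
  (6,7):dx=-2,dy=-5->C
Step 2: C = 20, D = 1, total pairs = 21.
Step 3: tau = (C - D)/(n(n-1)/2) = (20 - 1)/21 = 0.904762.
Step 4: Exact two-sided p-value (enumerate n! = 5040 permutations of y under H0): p = 0.002778.
Step 5: alpha = 0.05. reject H0.

tau_b = 0.9048 (C=20, D=1), p = 0.002778, reject H0.


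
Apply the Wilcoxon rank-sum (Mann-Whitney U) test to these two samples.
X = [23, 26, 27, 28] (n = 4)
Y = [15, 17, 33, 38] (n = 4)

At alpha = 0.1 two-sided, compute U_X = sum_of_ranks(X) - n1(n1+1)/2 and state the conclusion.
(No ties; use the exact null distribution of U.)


Step 1: Combine and sort all 8 observations; assign midranks.
sorted (value, group): (15,Y), (17,Y), (23,X), (26,X), (27,X), (28,X), (33,Y), (38,Y)
ranks: 15->1, 17->2, 23->3, 26->4, 27->5, 28->6, 33->7, 38->8
Step 2: Rank sum for X: R1 = 3 + 4 + 5 + 6 = 18.
Step 3: U_X = R1 - n1(n1+1)/2 = 18 - 4*5/2 = 18 - 10 = 8.
       U_Y = n1*n2 - U_X = 16 - 8 = 8.
Step 4: No ties, so the exact null distribution of U (based on enumerating the C(8,4) = 70 equally likely rank assignments) gives the two-sided p-value.
Step 5: p-value = 1.000000; compare to alpha = 0.1. fail to reject H0.

U_X = 8, p = 1.000000, fail to reject H0 at alpha = 0.1.


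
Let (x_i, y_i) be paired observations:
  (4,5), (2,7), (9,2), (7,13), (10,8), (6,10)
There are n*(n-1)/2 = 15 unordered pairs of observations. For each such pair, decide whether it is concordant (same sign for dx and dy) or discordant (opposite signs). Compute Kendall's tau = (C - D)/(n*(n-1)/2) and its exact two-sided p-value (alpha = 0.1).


Step 1: Enumerate the 15 unordered pairs (i,j) with i<j and classify each by sign(x_j-x_i) * sign(y_j-y_i).
  (1,2):dx=-2,dy=+2->D; (1,3):dx=+5,dy=-3->D; (1,4):dx=+3,dy=+8->C; (1,5):dx=+6,dy=+3->C
  (1,6):dx=+2,dy=+5->C; (2,3):dx=+7,dy=-5->D; (2,4):dx=+5,dy=+6->C; (2,5):dx=+8,dy=+1->C
  (2,6):dx=+4,dy=+3->C; (3,4):dx=-2,dy=+11->D; (3,5):dx=+1,dy=+6->C; (3,6):dx=-3,dy=+8->D
  (4,5):dx=+3,dy=-5->D; (4,6):dx=-1,dy=-3->C; (5,6):dx=-4,dy=+2->D
Step 2: C = 8, D = 7, total pairs = 15.
Step 3: tau = (C - D)/(n(n-1)/2) = (8 - 7)/15 = 0.066667.
Step 4: Exact two-sided p-value (enumerate n! = 720 permutations of y under H0): p = 1.000000.
Step 5: alpha = 0.1. fail to reject H0.

tau_b = 0.0667 (C=8, D=7), p = 1.000000, fail to reject H0.


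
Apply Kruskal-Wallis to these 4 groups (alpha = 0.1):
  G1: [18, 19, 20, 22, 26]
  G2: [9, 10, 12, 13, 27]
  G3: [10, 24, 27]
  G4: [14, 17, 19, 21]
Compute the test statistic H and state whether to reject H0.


Step 1: Combine all N = 17 observations and assign midranks.
sorted (value, group, rank): (9,G2,1), (10,G2,2.5), (10,G3,2.5), (12,G2,4), (13,G2,5), (14,G4,6), (17,G4,7), (18,G1,8), (19,G1,9.5), (19,G4,9.5), (20,G1,11), (21,G4,12), (22,G1,13), (24,G3,14), (26,G1,15), (27,G2,16.5), (27,G3,16.5)
Step 2: Sum ranks within each group.
R_1 = 56.5 (n_1 = 5)
R_2 = 29 (n_2 = 5)
R_3 = 33 (n_3 = 3)
R_4 = 34.5 (n_4 = 4)
Step 3: H = 12/(N(N+1)) * sum(R_i^2/n_i) - 3(N+1)
     = 12/(17*18) * (56.5^2/5 + 29^2/5 + 33^2/3 + 34.5^2/4) - 3*18
     = 0.039216 * 1467.21 - 54
     = 3.537745.
Step 4: Ties present; correction factor C = 1 - 18/(17^3 - 17) = 0.996324. Corrected H = 3.537745 / 0.996324 = 3.550800.
Step 5: Under H0, H ~ chi^2(3); p-value = 0.314233.
Step 6: alpha = 0.1. fail to reject H0.

H = 3.5508, df = 3, p = 0.314233, fail to reject H0.


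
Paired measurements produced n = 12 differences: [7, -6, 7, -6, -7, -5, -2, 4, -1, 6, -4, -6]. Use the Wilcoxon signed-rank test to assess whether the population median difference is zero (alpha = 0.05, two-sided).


Step 1: Drop any zero differences (none here) and take |d_i|.
|d| = [7, 6, 7, 6, 7, 5, 2, 4, 1, 6, 4, 6]
Step 2: Midrank |d_i| (ties get averaged ranks).
ranks: |7|->11, |6|->7.5, |7|->11, |6|->7.5, |7|->11, |5|->5, |2|->2, |4|->3.5, |1|->1, |6|->7.5, |4|->3.5, |6|->7.5
Step 3: Attach original signs; sum ranks with positive sign and with negative sign.
W+ = 11 + 11 + 3.5 + 7.5 = 33
W- = 7.5 + 7.5 + 11 + 5 + 2 + 1 + 3.5 + 7.5 = 45
(Check: W+ + W- = 78 should equal n(n+1)/2 = 78.)
Step 4: Test statistic W = min(W+, W-) = 33.
Step 5: Ties in |d|, so use the tie-corrected normal approximation.
        E[W] = n(n+1)/4 = 12*13/4 = 39.
        Tie groups: |d|=4 (t=2), |d|=6 (t=4), |d|=7 (t=3); sum(t^3 - t) = 90.
        Var[W] = n(n+1)(2n+1)/24 - sum(t^3-t)/48 = 3900/24 - 90/48 = 160.625.
        z = (W - E[W]) / sqrt(Var[W]) = (33 - 39) / 12.6738 = -0.4734.
        Two-sided p = 2*Phi(z) = 0.635915.
Step 6: alpha = 0.05. fail to reject H0.

W+ = 33, W- = 45, W = min = 33, p = 0.635915, fail to reject H0.


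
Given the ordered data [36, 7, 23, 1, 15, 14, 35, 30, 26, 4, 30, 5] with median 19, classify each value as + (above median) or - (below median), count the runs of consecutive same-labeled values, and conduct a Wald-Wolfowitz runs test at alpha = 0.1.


Step 1: Compute median = 19; label A = above, B = below.
Labels in order: ABABBBAAABAB  (n_A = 6, n_B = 6)
Step 2: Count runs R = 8.
Step 3: Under H0 (random ordering), E[R] = 2*n_A*n_B/(n_A+n_B) + 1 = 2*6*6/12 + 1 = 7.0000.
        Var[R] = 2*n_A*n_B*(2*n_A*n_B - n_A - n_B) / ((n_A+n_B)^2 * (n_A+n_B-1)) = 4320/1584 = 2.7273.
        SD[R] = 1.6514.
Step 4: Continuity-corrected z = (R - 0.5 - E[R]) / SD[R] = (8 - 0.5 - 7.0000) / 1.6514 = 0.3028.
Step 5: Two-sided p-value via normal approximation = 2*(1 - Phi(|z|)) = 0.762069.
Step 6: alpha = 0.1. fail to reject H0.

R = 8, z = 0.3028, p = 0.762069, fail to reject H0.


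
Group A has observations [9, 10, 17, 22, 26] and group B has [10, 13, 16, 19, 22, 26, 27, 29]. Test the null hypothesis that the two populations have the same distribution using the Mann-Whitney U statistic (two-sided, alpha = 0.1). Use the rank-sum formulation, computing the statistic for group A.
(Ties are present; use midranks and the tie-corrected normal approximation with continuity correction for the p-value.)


Step 1: Combine and sort all 13 observations; assign midranks.
sorted (value, group): (9,X), (10,X), (10,Y), (13,Y), (16,Y), (17,X), (19,Y), (22,X), (22,Y), (26,X), (26,Y), (27,Y), (29,Y)
ranks: 9->1, 10->2.5, 10->2.5, 13->4, 16->5, 17->6, 19->7, 22->8.5, 22->8.5, 26->10.5, 26->10.5, 27->12, 29->13
Step 2: Rank sum for X: R1 = 1 + 2.5 + 6 + 8.5 + 10.5 = 28.5.
Step 3: U_X = R1 - n1(n1+1)/2 = 28.5 - 5*6/2 = 28.5 - 15 = 13.5.
       U_Y = n1*n2 - U_X = 40 - 13.5 = 26.5.
Step 4: Ties are present, so use the tie-corrected normal approximation (with continuity correction) for the p-value.
Step 5: p-value = 0.377803; compare to alpha = 0.1. fail to reject H0.

U_X = 13.5, p = 0.377803, fail to reject H0 at alpha = 0.1.


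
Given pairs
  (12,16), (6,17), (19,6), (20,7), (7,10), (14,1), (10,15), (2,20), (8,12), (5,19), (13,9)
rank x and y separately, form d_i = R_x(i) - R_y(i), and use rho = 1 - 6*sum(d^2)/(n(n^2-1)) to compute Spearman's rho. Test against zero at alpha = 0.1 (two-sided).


Step 1: Rank x and y separately (midranks; no ties here).
rank(x): 12->7, 6->3, 19->10, 20->11, 7->4, 14->9, 10->6, 2->1, 8->5, 5->2, 13->8
rank(y): 16->8, 17->9, 6->2, 7->3, 10->5, 1->1, 15->7, 20->11, 12->6, 19->10, 9->4
Step 2: d_i = R_x(i) - R_y(i); compute d_i^2.
  (7-8)^2=1, (3-9)^2=36, (10-2)^2=64, (11-3)^2=64, (4-5)^2=1, (9-1)^2=64, (6-7)^2=1, (1-11)^2=100, (5-6)^2=1, (2-10)^2=64, (8-4)^2=16
sum(d^2) = 412.
Step 3: rho = 1 - 6*412 / (11*(11^2 - 1)) = 1 - 2472/1320 = -0.872727.
Step 4: Under H0, t = rho * sqrt((n-2)/(1-rho^2)) = -5.3628 ~ t(9).
Step 5: Two-sided p-value from the t-distribution with 9 df = 0.000455.
Step 6: alpha = 0.1. reject H0.

rho = -0.8727, p = 0.000455, reject H0 at alpha = 0.1.


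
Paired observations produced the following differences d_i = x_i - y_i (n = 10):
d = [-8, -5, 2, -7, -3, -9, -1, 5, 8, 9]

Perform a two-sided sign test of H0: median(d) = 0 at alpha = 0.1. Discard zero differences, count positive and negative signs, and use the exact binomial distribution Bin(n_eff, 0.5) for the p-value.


Step 1: Discard zero differences. Original n = 10; n_eff = number of nonzero differences = 10.
Nonzero differences (with sign): -8, -5, +2, -7, -3, -9, -1, +5, +8, +9
Step 2: Count signs: positive = 4, negative = 6.
Step 3: Under H0: P(positive) = 0.5, so the number of positives S ~ Bin(10, 0.5).
Step 4: Two-sided exact p-value = sum of Bin(10,0.5) probabilities at or below the observed probability = 0.753906.
Step 5: alpha = 0.1. fail to reject H0.

n_eff = 10, pos = 4, neg = 6, p = 0.753906, fail to reject H0.


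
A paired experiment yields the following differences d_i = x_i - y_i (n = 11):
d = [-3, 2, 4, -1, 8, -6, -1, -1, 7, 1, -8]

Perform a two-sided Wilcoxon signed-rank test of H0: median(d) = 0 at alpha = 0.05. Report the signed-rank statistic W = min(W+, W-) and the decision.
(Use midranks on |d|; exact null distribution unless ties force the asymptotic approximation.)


Step 1: Drop any zero differences (none here) and take |d_i|.
|d| = [3, 2, 4, 1, 8, 6, 1, 1, 7, 1, 8]
Step 2: Midrank |d_i| (ties get averaged ranks).
ranks: |3|->6, |2|->5, |4|->7, |1|->2.5, |8|->10.5, |6|->8, |1|->2.5, |1|->2.5, |7|->9, |1|->2.5, |8|->10.5
Step 3: Attach original signs; sum ranks with positive sign and with negative sign.
W+ = 5 + 7 + 10.5 + 9 + 2.5 = 34
W- = 6 + 2.5 + 8 + 2.5 + 2.5 + 10.5 = 32
(Check: W+ + W- = 66 should equal n(n+1)/2 = 66.)
Step 4: Test statistic W = min(W+, W-) = 32.
Step 5: Ties in |d|, so use the tie-corrected normal approximation.
        E[W] = n(n+1)/4 = 11*12/4 = 33.
        Tie groups: |d|=1 (t=4), |d|=8 (t=2); sum(t^3 - t) = 66.
        Var[W] = n(n+1)(2n+1)/24 - sum(t^3-t)/48 = 3036/24 - 66/48 = 125.125.
        z = (W - E[W]) / sqrt(Var[W]) = (32 - 33) / 11.1859 = -0.0894.
        Two-sided p = 2*Phi(z) = 0.928766.
Step 6: alpha = 0.05. fail to reject H0.

W+ = 34, W- = 32, W = min = 32, p = 0.928766, fail to reject H0.


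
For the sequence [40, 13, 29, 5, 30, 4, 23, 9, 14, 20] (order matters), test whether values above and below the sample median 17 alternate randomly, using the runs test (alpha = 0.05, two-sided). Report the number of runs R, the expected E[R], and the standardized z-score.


Step 1: Compute median = 17; label A = above, B = below.
Labels in order: ABABABABBA  (n_A = 5, n_B = 5)
Step 2: Count runs R = 9.
Step 3: Under H0 (random ordering), E[R] = 2*n_A*n_B/(n_A+n_B) + 1 = 2*5*5/10 + 1 = 6.0000.
        Var[R] = 2*n_A*n_B*(2*n_A*n_B - n_A - n_B) / ((n_A+n_B)^2 * (n_A+n_B-1)) = 2000/900 = 2.2222.
        SD[R] = 1.4907.
Step 4: Continuity-corrected z = (R - 0.5 - E[R]) / SD[R] = (9 - 0.5 - 6.0000) / 1.4907 = 1.6771.
Step 5: Two-sided p-value via normal approximation = 2*(1 - Phi(|z|)) = 0.093533.
Step 6: alpha = 0.05. fail to reject H0.

R = 9, z = 1.6771, p = 0.093533, fail to reject H0.


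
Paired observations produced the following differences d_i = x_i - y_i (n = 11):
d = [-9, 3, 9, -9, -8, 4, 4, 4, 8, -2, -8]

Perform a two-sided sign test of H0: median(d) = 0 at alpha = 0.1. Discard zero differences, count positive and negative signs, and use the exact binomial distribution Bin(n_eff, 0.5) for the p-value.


Step 1: Discard zero differences. Original n = 11; n_eff = number of nonzero differences = 11.
Nonzero differences (with sign): -9, +3, +9, -9, -8, +4, +4, +4, +8, -2, -8
Step 2: Count signs: positive = 6, negative = 5.
Step 3: Under H0: P(positive) = 0.5, so the number of positives S ~ Bin(11, 0.5).
Step 4: Two-sided exact p-value = sum of Bin(11,0.5) probabilities at or below the observed probability = 1.000000.
Step 5: alpha = 0.1. fail to reject H0.

n_eff = 11, pos = 6, neg = 5, p = 1.000000, fail to reject H0.


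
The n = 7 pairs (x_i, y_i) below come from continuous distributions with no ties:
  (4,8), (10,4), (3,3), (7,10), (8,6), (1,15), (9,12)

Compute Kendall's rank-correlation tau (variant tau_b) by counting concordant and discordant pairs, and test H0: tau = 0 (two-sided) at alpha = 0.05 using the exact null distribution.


Step 1: Enumerate the 21 unordered pairs (i,j) with i<j and classify each by sign(x_j-x_i) * sign(y_j-y_i).
  (1,2):dx=+6,dy=-4->D; (1,3):dx=-1,dy=-5->C; (1,4):dx=+3,dy=+2->C; (1,5):dx=+4,dy=-2->D
  (1,6):dx=-3,dy=+7->D; (1,7):dx=+5,dy=+4->C; (2,3):dx=-7,dy=-1->C; (2,4):dx=-3,dy=+6->D
  (2,5):dx=-2,dy=+2->D; (2,6):dx=-9,dy=+11->D; (2,7):dx=-1,dy=+8->D; (3,4):dx=+4,dy=+7->C
  (3,5):dx=+5,dy=+3->C; (3,6):dx=-2,dy=+12->D; (3,7):dx=+6,dy=+9->C; (4,5):dx=+1,dy=-4->D
  (4,6):dx=-6,dy=+5->D; (4,7):dx=+2,dy=+2->C; (5,6):dx=-7,dy=+9->D; (5,7):dx=+1,dy=+6->C
  (6,7):dx=+8,dy=-3->D
Step 2: C = 9, D = 12, total pairs = 21.
Step 3: tau = (C - D)/(n(n-1)/2) = (9 - 12)/21 = -0.142857.
Step 4: Exact two-sided p-value (enumerate n! = 5040 permutations of y under H0): p = 0.772619.
Step 5: alpha = 0.05. fail to reject H0.

tau_b = -0.1429 (C=9, D=12), p = 0.772619, fail to reject H0.


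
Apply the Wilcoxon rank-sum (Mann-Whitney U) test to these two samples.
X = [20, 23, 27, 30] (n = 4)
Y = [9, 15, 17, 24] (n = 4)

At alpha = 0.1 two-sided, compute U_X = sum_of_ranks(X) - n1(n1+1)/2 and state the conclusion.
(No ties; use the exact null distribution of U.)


Step 1: Combine and sort all 8 observations; assign midranks.
sorted (value, group): (9,Y), (15,Y), (17,Y), (20,X), (23,X), (24,Y), (27,X), (30,X)
ranks: 9->1, 15->2, 17->3, 20->4, 23->5, 24->6, 27->7, 30->8
Step 2: Rank sum for X: R1 = 4 + 5 + 7 + 8 = 24.
Step 3: U_X = R1 - n1(n1+1)/2 = 24 - 4*5/2 = 24 - 10 = 14.
       U_Y = n1*n2 - U_X = 16 - 14 = 2.
Step 4: No ties, so the exact null distribution of U (based on enumerating the C(8,4) = 70 equally likely rank assignments) gives the two-sided p-value.
Step 5: p-value = 0.114286; compare to alpha = 0.1. fail to reject H0.

U_X = 14, p = 0.114286, fail to reject H0 at alpha = 0.1.


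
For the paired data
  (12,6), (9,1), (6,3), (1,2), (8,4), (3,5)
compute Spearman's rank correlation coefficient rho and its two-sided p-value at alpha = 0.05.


Step 1: Rank x and y separately (midranks; no ties here).
rank(x): 12->6, 9->5, 6->3, 1->1, 8->4, 3->2
rank(y): 6->6, 1->1, 3->3, 2->2, 4->4, 5->5
Step 2: d_i = R_x(i) - R_y(i); compute d_i^2.
  (6-6)^2=0, (5-1)^2=16, (3-3)^2=0, (1-2)^2=1, (4-4)^2=0, (2-5)^2=9
sum(d^2) = 26.
Step 3: rho = 1 - 6*26 / (6*(6^2 - 1)) = 1 - 156/210 = 0.257143.
Step 4: Under H0, t = rho * sqrt((n-2)/(1-rho^2)) = 0.5322 ~ t(4).
Step 5: Two-sided p-value from the t-distribution with 4 df = 0.622787.
Step 6: alpha = 0.05. fail to reject H0.

rho = 0.2571, p = 0.622787, fail to reject H0 at alpha = 0.05.


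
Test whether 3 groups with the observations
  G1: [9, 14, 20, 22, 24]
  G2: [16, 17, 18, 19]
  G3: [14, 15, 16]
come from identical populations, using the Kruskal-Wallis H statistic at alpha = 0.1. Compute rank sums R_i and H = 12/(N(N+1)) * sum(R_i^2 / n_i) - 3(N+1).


Step 1: Combine all N = 12 observations and assign midranks.
sorted (value, group, rank): (9,G1,1), (14,G1,2.5), (14,G3,2.5), (15,G3,4), (16,G2,5.5), (16,G3,5.5), (17,G2,7), (18,G2,8), (19,G2,9), (20,G1,10), (22,G1,11), (24,G1,12)
Step 2: Sum ranks within each group.
R_1 = 36.5 (n_1 = 5)
R_2 = 29.5 (n_2 = 4)
R_3 = 12 (n_3 = 3)
Step 3: H = 12/(N(N+1)) * sum(R_i^2/n_i) - 3(N+1)
     = 12/(12*13) * (36.5^2/5 + 29.5^2/4 + 12^2/3) - 3*13
     = 0.076923 * 532.013 - 39
     = 1.924038.
Step 4: Ties present; correction factor C = 1 - 12/(12^3 - 12) = 0.993007. Corrected H = 1.924038 / 0.993007 = 1.937588.
Step 5: Under H0, H ~ chi^2(2); p-value = 0.379540.
Step 6: alpha = 0.1. fail to reject H0.

H = 1.9376, df = 2, p = 0.379540, fail to reject H0.


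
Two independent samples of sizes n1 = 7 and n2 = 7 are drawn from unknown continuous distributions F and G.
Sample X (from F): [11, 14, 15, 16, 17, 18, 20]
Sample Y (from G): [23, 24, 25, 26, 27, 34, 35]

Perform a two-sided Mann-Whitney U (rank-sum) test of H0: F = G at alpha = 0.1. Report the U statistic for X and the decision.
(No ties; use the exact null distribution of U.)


Step 1: Combine and sort all 14 observations; assign midranks.
sorted (value, group): (11,X), (14,X), (15,X), (16,X), (17,X), (18,X), (20,X), (23,Y), (24,Y), (25,Y), (26,Y), (27,Y), (34,Y), (35,Y)
ranks: 11->1, 14->2, 15->3, 16->4, 17->5, 18->6, 20->7, 23->8, 24->9, 25->10, 26->11, 27->12, 34->13, 35->14
Step 2: Rank sum for X: R1 = 1 + 2 + 3 + 4 + 5 + 6 + 7 = 28.
Step 3: U_X = R1 - n1(n1+1)/2 = 28 - 7*8/2 = 28 - 28 = 0.
       U_Y = n1*n2 - U_X = 49 - 0 = 49.
Step 4: No ties, so the exact null distribution of U (based on enumerating the C(14,7) = 3432 equally likely rank assignments) gives the two-sided p-value.
Step 5: p-value = 0.000583; compare to alpha = 0.1. reject H0.

U_X = 0, p = 0.000583, reject H0 at alpha = 0.1.


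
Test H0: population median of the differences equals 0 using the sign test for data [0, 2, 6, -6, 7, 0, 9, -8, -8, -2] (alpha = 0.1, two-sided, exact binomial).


Step 1: Discard zero differences. Original n = 10; n_eff = number of nonzero differences = 8.
Nonzero differences (with sign): +2, +6, -6, +7, +9, -8, -8, -2
Step 2: Count signs: positive = 4, negative = 4.
Step 3: Under H0: P(positive) = 0.5, so the number of positives S ~ Bin(8, 0.5).
Step 4: Two-sided exact p-value = sum of Bin(8,0.5) probabilities at or below the observed probability = 1.000000.
Step 5: alpha = 0.1. fail to reject H0.

n_eff = 8, pos = 4, neg = 4, p = 1.000000, fail to reject H0.


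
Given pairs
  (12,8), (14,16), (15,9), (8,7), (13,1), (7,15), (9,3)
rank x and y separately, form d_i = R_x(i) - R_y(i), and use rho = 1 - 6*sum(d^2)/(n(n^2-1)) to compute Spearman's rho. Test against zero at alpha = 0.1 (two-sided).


Step 1: Rank x and y separately (midranks; no ties here).
rank(x): 12->4, 14->6, 15->7, 8->2, 13->5, 7->1, 9->3
rank(y): 8->4, 16->7, 9->5, 7->3, 1->1, 15->6, 3->2
Step 2: d_i = R_x(i) - R_y(i); compute d_i^2.
  (4-4)^2=0, (6-7)^2=1, (7-5)^2=4, (2-3)^2=1, (5-1)^2=16, (1-6)^2=25, (3-2)^2=1
sum(d^2) = 48.
Step 3: rho = 1 - 6*48 / (7*(7^2 - 1)) = 1 - 288/336 = 0.142857.
Step 4: Under H0, t = rho * sqrt((n-2)/(1-rho^2)) = 0.3227 ~ t(5).
Step 5: Two-sided p-value from the t-distribution with 5 df = 0.759945.
Step 6: alpha = 0.1. fail to reject H0.

rho = 0.1429, p = 0.759945, fail to reject H0 at alpha = 0.1.


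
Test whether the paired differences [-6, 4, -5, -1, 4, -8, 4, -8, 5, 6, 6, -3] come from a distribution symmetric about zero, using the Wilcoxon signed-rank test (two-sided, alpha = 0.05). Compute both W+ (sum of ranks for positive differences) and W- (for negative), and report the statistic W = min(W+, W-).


Step 1: Drop any zero differences (none here) and take |d_i|.
|d| = [6, 4, 5, 1, 4, 8, 4, 8, 5, 6, 6, 3]
Step 2: Midrank |d_i| (ties get averaged ranks).
ranks: |6|->9, |4|->4, |5|->6.5, |1|->1, |4|->4, |8|->11.5, |4|->4, |8|->11.5, |5|->6.5, |6|->9, |6|->9, |3|->2
Step 3: Attach original signs; sum ranks with positive sign and with negative sign.
W+ = 4 + 4 + 4 + 6.5 + 9 + 9 = 36.5
W- = 9 + 6.5 + 1 + 11.5 + 11.5 + 2 = 41.5
(Check: W+ + W- = 78 should equal n(n+1)/2 = 78.)
Step 4: Test statistic W = min(W+, W-) = 36.5.
Step 5: Ties in |d|, so use the tie-corrected normal approximation.
        E[W] = n(n+1)/4 = 12*13/4 = 39.
        Tie groups: |d|=4 (t=3), |d|=5 (t=2), |d|=6 (t=3), |d|=8 (t=2); sum(t^3 - t) = 60.
        Var[W] = n(n+1)(2n+1)/24 - sum(t^3-t)/48 = 3900/24 - 60/48 = 161.25.
        z = (W - E[W]) / sqrt(Var[W]) = (36.5 - 39) / 12.6984 = -0.1969.
        Two-sided p = 2*Phi(z) = 0.843926.
Step 6: alpha = 0.05. fail to reject H0.

W+ = 36.5, W- = 41.5, W = min = 36.5, p = 0.843926, fail to reject H0.


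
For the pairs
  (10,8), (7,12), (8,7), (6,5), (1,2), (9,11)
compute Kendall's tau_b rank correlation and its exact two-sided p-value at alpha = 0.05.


Step 1: Enumerate the 15 unordered pairs (i,j) with i<j and classify each by sign(x_j-x_i) * sign(y_j-y_i).
  (1,2):dx=-3,dy=+4->D; (1,3):dx=-2,dy=-1->C; (1,4):dx=-4,dy=-3->C; (1,5):dx=-9,dy=-6->C
  (1,6):dx=-1,dy=+3->D; (2,3):dx=+1,dy=-5->D; (2,4):dx=-1,dy=-7->C; (2,5):dx=-6,dy=-10->C
  (2,6):dx=+2,dy=-1->D; (3,4):dx=-2,dy=-2->C; (3,5):dx=-7,dy=-5->C; (3,6):dx=+1,dy=+4->C
  (4,5):dx=-5,dy=-3->C; (4,6):dx=+3,dy=+6->C; (5,6):dx=+8,dy=+9->C
Step 2: C = 11, D = 4, total pairs = 15.
Step 3: tau = (C - D)/(n(n-1)/2) = (11 - 4)/15 = 0.466667.
Step 4: Exact two-sided p-value (enumerate n! = 720 permutations of y under H0): p = 0.272222.
Step 5: alpha = 0.05. fail to reject H0.

tau_b = 0.4667 (C=11, D=4), p = 0.272222, fail to reject H0.


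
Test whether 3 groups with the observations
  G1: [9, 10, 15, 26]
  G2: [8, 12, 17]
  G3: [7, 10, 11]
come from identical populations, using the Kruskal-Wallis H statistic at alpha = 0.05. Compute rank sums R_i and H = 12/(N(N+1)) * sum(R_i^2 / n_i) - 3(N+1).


Step 1: Combine all N = 10 observations and assign midranks.
sorted (value, group, rank): (7,G3,1), (8,G2,2), (9,G1,3), (10,G1,4.5), (10,G3,4.5), (11,G3,6), (12,G2,7), (15,G1,8), (17,G2,9), (26,G1,10)
Step 2: Sum ranks within each group.
R_1 = 25.5 (n_1 = 4)
R_2 = 18 (n_2 = 3)
R_3 = 11.5 (n_3 = 3)
Step 3: H = 12/(N(N+1)) * sum(R_i^2/n_i) - 3(N+1)
     = 12/(10*11) * (25.5^2/4 + 18^2/3 + 11.5^2/3) - 3*11
     = 0.109091 * 314.646 - 33
     = 1.325000.
Step 4: Ties present; correction factor C = 1 - 6/(10^3 - 10) = 0.993939. Corrected H = 1.325000 / 0.993939 = 1.333079.
Step 5: Under H0, H ~ chi^2(2); p-value = 0.513482.
Step 6: alpha = 0.05. fail to reject H0.

H = 1.3331, df = 2, p = 0.513482, fail to reject H0.


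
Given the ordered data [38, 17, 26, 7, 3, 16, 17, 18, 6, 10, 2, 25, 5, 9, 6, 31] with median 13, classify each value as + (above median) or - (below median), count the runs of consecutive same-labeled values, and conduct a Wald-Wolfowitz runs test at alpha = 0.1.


Step 1: Compute median = 13; label A = above, B = below.
Labels in order: AAABBAAABBBABBBA  (n_A = 8, n_B = 8)
Step 2: Count runs R = 7.
Step 3: Under H0 (random ordering), E[R] = 2*n_A*n_B/(n_A+n_B) + 1 = 2*8*8/16 + 1 = 9.0000.
        Var[R] = 2*n_A*n_B*(2*n_A*n_B - n_A - n_B) / ((n_A+n_B)^2 * (n_A+n_B-1)) = 14336/3840 = 3.7333.
        SD[R] = 1.9322.
Step 4: Continuity-corrected z = (R + 0.5 - E[R]) / SD[R] = (7 + 0.5 - 9.0000) / 1.9322 = -0.7763.
Step 5: Two-sided p-value via normal approximation = 2*(1 - Phi(|z|)) = 0.437558.
Step 6: alpha = 0.1. fail to reject H0.

R = 7, z = -0.7763, p = 0.437558, fail to reject H0.


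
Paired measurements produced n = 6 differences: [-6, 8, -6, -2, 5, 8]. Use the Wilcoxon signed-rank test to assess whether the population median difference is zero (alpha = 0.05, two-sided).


Step 1: Drop any zero differences (none here) and take |d_i|.
|d| = [6, 8, 6, 2, 5, 8]
Step 2: Midrank |d_i| (ties get averaged ranks).
ranks: |6|->3.5, |8|->5.5, |6|->3.5, |2|->1, |5|->2, |8|->5.5
Step 3: Attach original signs; sum ranks with positive sign and with negative sign.
W+ = 5.5 + 2 + 5.5 = 13
W- = 3.5 + 3.5 + 1 = 8
(Check: W+ + W- = 21 should equal n(n+1)/2 = 21.)
Step 4: Test statistic W = min(W+, W-) = 8.
Step 5: Ties in |d|, so use the tie-corrected normal approximation.
        E[W] = n(n+1)/4 = 6*7/4 = 10.5.
        Tie groups: |d|=6 (t=2), |d|=8 (t=2); sum(t^3 - t) = 12.
        Var[W] = n(n+1)(2n+1)/24 - sum(t^3-t)/48 = 546/24 - 12/48 = 22.5.
        z = (W - E[W]) / sqrt(Var[W]) = (8 - 10.5) / 4.7434 = -0.5270.
        Two-sided p = 2*Phi(z) = 0.598161.
Step 6: alpha = 0.05. fail to reject H0.

W+ = 13, W- = 8, W = min = 8, p = 0.598161, fail to reject H0.


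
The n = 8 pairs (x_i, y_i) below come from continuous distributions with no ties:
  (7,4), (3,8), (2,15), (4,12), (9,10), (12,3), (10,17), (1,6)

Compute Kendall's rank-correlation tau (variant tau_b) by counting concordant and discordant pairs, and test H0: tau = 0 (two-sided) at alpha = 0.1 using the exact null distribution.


Step 1: Enumerate the 28 unordered pairs (i,j) with i<j and classify each by sign(x_j-x_i) * sign(y_j-y_i).
  (1,2):dx=-4,dy=+4->D; (1,3):dx=-5,dy=+11->D; (1,4):dx=-3,dy=+8->D; (1,5):dx=+2,dy=+6->C
  (1,6):dx=+5,dy=-1->D; (1,7):dx=+3,dy=+13->C; (1,8):dx=-6,dy=+2->D; (2,3):dx=-1,dy=+7->D
  (2,4):dx=+1,dy=+4->C; (2,5):dx=+6,dy=+2->C; (2,6):dx=+9,dy=-5->D; (2,7):dx=+7,dy=+9->C
  (2,8):dx=-2,dy=-2->C; (3,4):dx=+2,dy=-3->D; (3,5):dx=+7,dy=-5->D; (3,6):dx=+10,dy=-12->D
  (3,7):dx=+8,dy=+2->C; (3,8):dx=-1,dy=-9->C; (4,5):dx=+5,dy=-2->D; (4,6):dx=+8,dy=-9->D
  (4,7):dx=+6,dy=+5->C; (4,8):dx=-3,dy=-6->C; (5,6):dx=+3,dy=-7->D; (5,7):dx=+1,dy=+7->C
  (5,8):dx=-8,dy=-4->C; (6,7):dx=-2,dy=+14->D; (6,8):dx=-11,dy=+3->D; (7,8):dx=-9,dy=-11->C
Step 2: C = 13, D = 15, total pairs = 28.
Step 3: tau = (C - D)/(n(n-1)/2) = (13 - 15)/28 = -0.071429.
Step 4: Exact two-sided p-value (enumerate n! = 40320 permutations of y under H0): p = 0.904861.
Step 5: alpha = 0.1. fail to reject H0.

tau_b = -0.0714 (C=13, D=15), p = 0.904861, fail to reject H0.


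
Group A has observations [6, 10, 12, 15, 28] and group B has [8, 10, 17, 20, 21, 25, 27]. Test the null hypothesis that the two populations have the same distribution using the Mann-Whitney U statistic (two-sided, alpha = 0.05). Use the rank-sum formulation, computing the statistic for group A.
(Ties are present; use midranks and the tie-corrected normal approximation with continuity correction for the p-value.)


Step 1: Combine and sort all 12 observations; assign midranks.
sorted (value, group): (6,X), (8,Y), (10,X), (10,Y), (12,X), (15,X), (17,Y), (20,Y), (21,Y), (25,Y), (27,Y), (28,X)
ranks: 6->1, 8->2, 10->3.5, 10->3.5, 12->5, 15->6, 17->7, 20->8, 21->9, 25->10, 27->11, 28->12
Step 2: Rank sum for X: R1 = 1 + 3.5 + 5 + 6 + 12 = 27.5.
Step 3: U_X = R1 - n1(n1+1)/2 = 27.5 - 5*6/2 = 27.5 - 15 = 12.5.
       U_Y = n1*n2 - U_X = 35 - 12.5 = 22.5.
Step 4: Ties are present, so use the tie-corrected normal approximation (with continuity correction) for the p-value.
Step 5: p-value = 0.464120; compare to alpha = 0.05. fail to reject H0.

U_X = 12.5, p = 0.464120, fail to reject H0 at alpha = 0.05.


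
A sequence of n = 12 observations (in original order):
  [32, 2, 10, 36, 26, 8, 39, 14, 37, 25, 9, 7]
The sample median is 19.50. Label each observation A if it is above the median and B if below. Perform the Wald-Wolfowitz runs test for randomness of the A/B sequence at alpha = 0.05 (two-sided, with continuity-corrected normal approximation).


Step 1: Compute median = 19.50; label A = above, B = below.
Labels in order: ABBAABABAABB  (n_A = 6, n_B = 6)
Step 2: Count runs R = 8.
Step 3: Under H0 (random ordering), E[R] = 2*n_A*n_B/(n_A+n_B) + 1 = 2*6*6/12 + 1 = 7.0000.
        Var[R] = 2*n_A*n_B*(2*n_A*n_B - n_A - n_B) / ((n_A+n_B)^2 * (n_A+n_B-1)) = 4320/1584 = 2.7273.
        SD[R] = 1.6514.
Step 4: Continuity-corrected z = (R - 0.5 - E[R]) / SD[R] = (8 - 0.5 - 7.0000) / 1.6514 = 0.3028.
Step 5: Two-sided p-value via normal approximation = 2*(1 - Phi(|z|)) = 0.762069.
Step 6: alpha = 0.05. fail to reject H0.

R = 8, z = 0.3028, p = 0.762069, fail to reject H0.


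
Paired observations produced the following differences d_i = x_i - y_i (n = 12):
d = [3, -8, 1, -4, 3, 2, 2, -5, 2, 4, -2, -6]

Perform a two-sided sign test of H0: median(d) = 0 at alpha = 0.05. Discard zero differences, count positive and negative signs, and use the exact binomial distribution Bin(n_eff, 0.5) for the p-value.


Step 1: Discard zero differences. Original n = 12; n_eff = number of nonzero differences = 12.
Nonzero differences (with sign): +3, -8, +1, -4, +3, +2, +2, -5, +2, +4, -2, -6
Step 2: Count signs: positive = 7, negative = 5.
Step 3: Under H0: P(positive) = 0.5, so the number of positives S ~ Bin(12, 0.5).
Step 4: Two-sided exact p-value = sum of Bin(12,0.5) probabilities at or below the observed probability = 0.774414.
Step 5: alpha = 0.05. fail to reject H0.

n_eff = 12, pos = 7, neg = 5, p = 0.774414, fail to reject H0.


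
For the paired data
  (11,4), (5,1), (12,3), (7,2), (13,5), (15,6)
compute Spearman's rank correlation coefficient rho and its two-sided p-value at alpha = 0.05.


Step 1: Rank x and y separately (midranks; no ties here).
rank(x): 11->3, 5->1, 12->4, 7->2, 13->5, 15->6
rank(y): 4->4, 1->1, 3->3, 2->2, 5->5, 6->6
Step 2: d_i = R_x(i) - R_y(i); compute d_i^2.
  (3-4)^2=1, (1-1)^2=0, (4-3)^2=1, (2-2)^2=0, (5-5)^2=0, (6-6)^2=0
sum(d^2) = 2.
Step 3: rho = 1 - 6*2 / (6*(6^2 - 1)) = 1 - 12/210 = 0.942857.
Step 4: Under H0, t = rho * sqrt((n-2)/(1-rho^2)) = 5.6595 ~ t(4).
Step 5: Two-sided p-value from the t-distribution with 4 df = 0.004805.
Step 6: alpha = 0.05. reject H0.

rho = 0.9429, p = 0.004805, reject H0 at alpha = 0.05.


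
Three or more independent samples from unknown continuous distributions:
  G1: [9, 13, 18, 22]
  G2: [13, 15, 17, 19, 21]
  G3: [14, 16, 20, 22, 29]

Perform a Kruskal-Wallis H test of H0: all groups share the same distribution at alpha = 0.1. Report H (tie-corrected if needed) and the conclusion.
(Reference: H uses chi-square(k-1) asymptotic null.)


Step 1: Combine all N = 14 observations and assign midranks.
sorted (value, group, rank): (9,G1,1), (13,G1,2.5), (13,G2,2.5), (14,G3,4), (15,G2,5), (16,G3,6), (17,G2,7), (18,G1,8), (19,G2,9), (20,G3,10), (21,G2,11), (22,G1,12.5), (22,G3,12.5), (29,G3,14)
Step 2: Sum ranks within each group.
R_1 = 24 (n_1 = 4)
R_2 = 34.5 (n_2 = 5)
R_3 = 46.5 (n_3 = 5)
Step 3: H = 12/(N(N+1)) * sum(R_i^2/n_i) - 3(N+1)
     = 12/(14*15) * (24^2/4 + 34.5^2/5 + 46.5^2/5) - 3*15
     = 0.057143 * 814.5 - 45
     = 1.542857.
Step 4: Ties present; correction factor C = 1 - 12/(14^3 - 14) = 0.995604. Corrected H = 1.542857 / 0.995604 = 1.549669.
Step 5: Under H0, H ~ chi^2(2); p-value = 0.460780.
Step 6: alpha = 0.1. fail to reject H0.

H = 1.5497, df = 2, p = 0.460780, fail to reject H0.


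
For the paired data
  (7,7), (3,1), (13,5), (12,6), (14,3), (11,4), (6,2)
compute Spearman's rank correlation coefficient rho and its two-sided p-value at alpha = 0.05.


Step 1: Rank x and y separately (midranks; no ties here).
rank(x): 7->3, 3->1, 13->6, 12->5, 14->7, 11->4, 6->2
rank(y): 7->7, 1->1, 5->5, 6->6, 3->3, 4->4, 2->2
Step 2: d_i = R_x(i) - R_y(i); compute d_i^2.
  (3-7)^2=16, (1-1)^2=0, (6-5)^2=1, (5-6)^2=1, (7-3)^2=16, (4-4)^2=0, (2-2)^2=0
sum(d^2) = 34.
Step 3: rho = 1 - 6*34 / (7*(7^2 - 1)) = 1 - 204/336 = 0.392857.
Step 4: Under H0, t = rho * sqrt((n-2)/(1-rho^2)) = 0.9553 ~ t(5).
Step 5: Two-sided p-value from the t-distribution with 5 df = 0.383317.
Step 6: alpha = 0.05. fail to reject H0.

rho = 0.3929, p = 0.383317, fail to reject H0 at alpha = 0.05.


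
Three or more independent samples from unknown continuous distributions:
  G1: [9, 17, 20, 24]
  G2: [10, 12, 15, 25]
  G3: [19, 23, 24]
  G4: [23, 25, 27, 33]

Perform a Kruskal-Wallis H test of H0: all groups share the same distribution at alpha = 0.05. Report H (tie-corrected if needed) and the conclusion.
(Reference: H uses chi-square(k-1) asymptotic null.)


Step 1: Combine all N = 15 observations and assign midranks.
sorted (value, group, rank): (9,G1,1), (10,G2,2), (12,G2,3), (15,G2,4), (17,G1,5), (19,G3,6), (20,G1,7), (23,G3,8.5), (23,G4,8.5), (24,G1,10.5), (24,G3,10.5), (25,G2,12.5), (25,G4,12.5), (27,G4,14), (33,G4,15)
Step 2: Sum ranks within each group.
R_1 = 23.5 (n_1 = 4)
R_2 = 21.5 (n_2 = 4)
R_3 = 25 (n_3 = 3)
R_4 = 50 (n_4 = 4)
Step 3: H = 12/(N(N+1)) * sum(R_i^2/n_i) - 3(N+1)
     = 12/(15*16) * (23.5^2/4 + 21.5^2/4 + 25^2/3 + 50^2/4) - 3*16
     = 0.050000 * 1086.96 - 48
     = 6.347917.
Step 4: Ties present; correction factor C = 1 - 18/(15^3 - 15) = 0.994643. Corrected H = 6.347917 / 0.994643 = 6.382107.
Step 5: Under H0, H ~ chi^2(3); p-value = 0.094430.
Step 6: alpha = 0.05. fail to reject H0.

H = 6.3821, df = 3, p = 0.094430, fail to reject H0.


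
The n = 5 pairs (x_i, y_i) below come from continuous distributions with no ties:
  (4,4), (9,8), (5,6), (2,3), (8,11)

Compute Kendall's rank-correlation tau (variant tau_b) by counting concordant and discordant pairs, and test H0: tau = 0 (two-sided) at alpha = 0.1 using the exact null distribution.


Step 1: Enumerate the 10 unordered pairs (i,j) with i<j and classify each by sign(x_j-x_i) * sign(y_j-y_i).
  (1,2):dx=+5,dy=+4->C; (1,3):dx=+1,dy=+2->C; (1,4):dx=-2,dy=-1->C; (1,5):dx=+4,dy=+7->C
  (2,3):dx=-4,dy=-2->C; (2,4):dx=-7,dy=-5->C; (2,5):dx=-1,dy=+3->D; (3,4):dx=-3,dy=-3->C
  (3,5):dx=+3,dy=+5->C; (4,5):dx=+6,dy=+8->C
Step 2: C = 9, D = 1, total pairs = 10.
Step 3: tau = (C - D)/(n(n-1)/2) = (9 - 1)/10 = 0.800000.
Step 4: Exact two-sided p-value (enumerate n! = 120 permutations of y under H0): p = 0.083333.
Step 5: alpha = 0.1. reject H0.

tau_b = 0.8000 (C=9, D=1), p = 0.083333, reject H0.


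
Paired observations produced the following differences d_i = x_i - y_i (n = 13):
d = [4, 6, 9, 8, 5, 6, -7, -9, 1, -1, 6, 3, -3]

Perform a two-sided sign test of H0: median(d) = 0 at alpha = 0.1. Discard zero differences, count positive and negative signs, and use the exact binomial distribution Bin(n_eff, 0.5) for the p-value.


Step 1: Discard zero differences. Original n = 13; n_eff = number of nonzero differences = 13.
Nonzero differences (with sign): +4, +6, +9, +8, +5, +6, -7, -9, +1, -1, +6, +3, -3
Step 2: Count signs: positive = 9, negative = 4.
Step 3: Under H0: P(positive) = 0.5, so the number of positives S ~ Bin(13, 0.5).
Step 4: Two-sided exact p-value = sum of Bin(13,0.5) probabilities at or below the observed probability = 0.266846.
Step 5: alpha = 0.1. fail to reject H0.

n_eff = 13, pos = 9, neg = 4, p = 0.266846, fail to reject H0.


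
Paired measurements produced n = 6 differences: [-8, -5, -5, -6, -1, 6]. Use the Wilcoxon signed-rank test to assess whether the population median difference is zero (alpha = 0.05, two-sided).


Step 1: Drop any zero differences (none here) and take |d_i|.
|d| = [8, 5, 5, 6, 1, 6]
Step 2: Midrank |d_i| (ties get averaged ranks).
ranks: |8|->6, |5|->2.5, |5|->2.5, |6|->4.5, |1|->1, |6|->4.5
Step 3: Attach original signs; sum ranks with positive sign and with negative sign.
W+ = 4.5 = 4.5
W- = 6 + 2.5 + 2.5 + 4.5 + 1 = 16.5
(Check: W+ + W- = 21 should equal n(n+1)/2 = 21.)
Step 4: Test statistic W = min(W+, W-) = 4.5.
Step 5: Ties in |d|, so use the tie-corrected normal approximation.
        E[W] = n(n+1)/4 = 6*7/4 = 10.5.
        Tie groups: |d|=5 (t=2), |d|=6 (t=2); sum(t^3 - t) = 12.
        Var[W] = n(n+1)(2n+1)/24 - sum(t^3-t)/48 = 546/24 - 12/48 = 22.5.
        z = (W - E[W]) / sqrt(Var[W]) = (4.5 - 10.5) / 4.7434 = -1.2649.
        Two-sided p = 2*Phi(z) = 0.205903.
Step 6: alpha = 0.05. fail to reject H0.

W+ = 4.5, W- = 16.5, W = min = 4.5, p = 0.205903, fail to reject H0.


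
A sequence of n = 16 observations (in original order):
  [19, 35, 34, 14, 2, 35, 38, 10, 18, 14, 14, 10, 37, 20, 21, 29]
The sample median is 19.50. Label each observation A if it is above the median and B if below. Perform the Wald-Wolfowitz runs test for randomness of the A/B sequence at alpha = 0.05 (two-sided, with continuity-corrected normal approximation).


Step 1: Compute median = 19.50; label A = above, B = below.
Labels in order: BAABBAABBBBBAAAA  (n_A = 8, n_B = 8)
Step 2: Count runs R = 6.
Step 3: Under H0 (random ordering), E[R] = 2*n_A*n_B/(n_A+n_B) + 1 = 2*8*8/16 + 1 = 9.0000.
        Var[R] = 2*n_A*n_B*(2*n_A*n_B - n_A - n_B) / ((n_A+n_B)^2 * (n_A+n_B-1)) = 14336/3840 = 3.7333.
        SD[R] = 1.9322.
Step 4: Continuity-corrected z = (R + 0.5 - E[R]) / SD[R] = (6 + 0.5 - 9.0000) / 1.9322 = -1.2939.
Step 5: Two-sided p-value via normal approximation = 2*(1 - Phi(|z|)) = 0.195709.
Step 6: alpha = 0.05. fail to reject H0.

R = 6, z = -1.2939, p = 0.195709, fail to reject H0.


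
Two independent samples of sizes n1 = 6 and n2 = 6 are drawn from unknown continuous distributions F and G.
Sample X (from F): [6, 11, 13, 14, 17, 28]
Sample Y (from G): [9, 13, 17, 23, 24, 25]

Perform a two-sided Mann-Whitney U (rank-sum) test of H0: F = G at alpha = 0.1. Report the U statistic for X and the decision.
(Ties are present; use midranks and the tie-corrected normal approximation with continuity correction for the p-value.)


Step 1: Combine and sort all 12 observations; assign midranks.
sorted (value, group): (6,X), (9,Y), (11,X), (13,X), (13,Y), (14,X), (17,X), (17,Y), (23,Y), (24,Y), (25,Y), (28,X)
ranks: 6->1, 9->2, 11->3, 13->4.5, 13->4.5, 14->6, 17->7.5, 17->7.5, 23->9, 24->10, 25->11, 28->12
Step 2: Rank sum for X: R1 = 1 + 3 + 4.5 + 6 + 7.5 + 12 = 34.
Step 3: U_X = R1 - n1(n1+1)/2 = 34 - 6*7/2 = 34 - 21 = 13.
       U_Y = n1*n2 - U_X = 36 - 13 = 23.
Step 4: Ties are present, so use the tie-corrected normal approximation (with continuity correction) for the p-value.
Step 5: p-value = 0.469613; compare to alpha = 0.1. fail to reject H0.

U_X = 13, p = 0.469613, fail to reject H0 at alpha = 0.1.


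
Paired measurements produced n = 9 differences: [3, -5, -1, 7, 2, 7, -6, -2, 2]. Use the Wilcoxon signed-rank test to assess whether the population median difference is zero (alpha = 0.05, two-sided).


Step 1: Drop any zero differences (none here) and take |d_i|.
|d| = [3, 5, 1, 7, 2, 7, 6, 2, 2]
Step 2: Midrank |d_i| (ties get averaged ranks).
ranks: |3|->5, |5|->6, |1|->1, |7|->8.5, |2|->3, |7|->8.5, |6|->7, |2|->3, |2|->3
Step 3: Attach original signs; sum ranks with positive sign and with negative sign.
W+ = 5 + 8.5 + 3 + 8.5 + 3 = 28
W- = 6 + 1 + 7 + 3 = 17
(Check: W+ + W- = 45 should equal n(n+1)/2 = 45.)
Step 4: Test statistic W = min(W+, W-) = 17.
Step 5: Ties in |d|, so use the tie-corrected normal approximation.
        E[W] = n(n+1)/4 = 9*10/4 = 22.5.
        Tie groups: |d|=2 (t=3), |d|=7 (t=2); sum(t^3 - t) = 30.
        Var[W] = n(n+1)(2n+1)/24 - sum(t^3-t)/48 = 1710/24 - 30/48 = 70.625.
        z = (W - E[W]) / sqrt(Var[W]) = (17 - 22.5) / 8.4039 = -0.6545.
        Two-sided p = 2*Phi(z) = 0.512815.
Step 6: alpha = 0.05. fail to reject H0.

W+ = 28, W- = 17, W = min = 17, p = 0.512815, fail to reject H0.


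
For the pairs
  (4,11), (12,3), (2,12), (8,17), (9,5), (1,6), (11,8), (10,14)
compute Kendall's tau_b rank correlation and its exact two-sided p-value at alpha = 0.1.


Step 1: Enumerate the 28 unordered pairs (i,j) with i<j and classify each by sign(x_j-x_i) * sign(y_j-y_i).
  (1,2):dx=+8,dy=-8->D; (1,3):dx=-2,dy=+1->D; (1,4):dx=+4,dy=+6->C; (1,5):dx=+5,dy=-6->D
  (1,6):dx=-3,dy=-5->C; (1,7):dx=+7,dy=-3->D; (1,8):dx=+6,dy=+3->C; (2,3):dx=-10,dy=+9->D
  (2,4):dx=-4,dy=+14->D; (2,5):dx=-3,dy=+2->D; (2,6):dx=-11,dy=+3->D; (2,7):dx=-1,dy=+5->D
  (2,8):dx=-2,dy=+11->D; (3,4):dx=+6,dy=+5->C; (3,5):dx=+7,dy=-7->D; (3,6):dx=-1,dy=-6->C
  (3,7):dx=+9,dy=-4->D; (3,8):dx=+8,dy=+2->C; (4,5):dx=+1,dy=-12->D; (4,6):dx=-7,dy=-11->C
  (4,7):dx=+3,dy=-9->D; (4,8):dx=+2,dy=-3->D; (5,6):dx=-8,dy=+1->D; (5,7):dx=+2,dy=+3->C
  (5,8):dx=+1,dy=+9->C; (6,7):dx=+10,dy=+2->C; (6,8):dx=+9,dy=+8->C; (7,8):dx=-1,dy=+6->D
Step 2: C = 11, D = 17, total pairs = 28.
Step 3: tau = (C - D)/(n(n-1)/2) = (11 - 17)/28 = -0.214286.
Step 4: Exact two-sided p-value (enumerate n! = 40320 permutations of y under H0): p = 0.548413.
Step 5: alpha = 0.1. fail to reject H0.

tau_b = -0.2143 (C=11, D=17), p = 0.548413, fail to reject H0.


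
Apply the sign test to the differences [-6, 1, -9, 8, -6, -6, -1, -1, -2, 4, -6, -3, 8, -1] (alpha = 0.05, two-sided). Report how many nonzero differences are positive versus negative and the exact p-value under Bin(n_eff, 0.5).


Step 1: Discard zero differences. Original n = 14; n_eff = number of nonzero differences = 14.
Nonzero differences (with sign): -6, +1, -9, +8, -6, -6, -1, -1, -2, +4, -6, -3, +8, -1
Step 2: Count signs: positive = 4, negative = 10.
Step 3: Under H0: P(positive) = 0.5, so the number of positives S ~ Bin(14, 0.5).
Step 4: Two-sided exact p-value = sum of Bin(14,0.5) probabilities at or below the observed probability = 0.179565.
Step 5: alpha = 0.05. fail to reject H0.

n_eff = 14, pos = 4, neg = 10, p = 0.179565, fail to reject H0.
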